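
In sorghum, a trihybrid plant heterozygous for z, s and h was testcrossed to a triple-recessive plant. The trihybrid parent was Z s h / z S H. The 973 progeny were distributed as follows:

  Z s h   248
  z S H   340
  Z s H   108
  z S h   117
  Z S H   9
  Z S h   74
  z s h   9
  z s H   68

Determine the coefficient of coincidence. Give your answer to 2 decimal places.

0.45

The two rarest classes, z s h and Z S H, are the double crossovers. Comparing them with the parentals, only the z allele has switched, so z is the middle locus and the order is h – z – s.
h–z: (225 + 18)/973 = 0.2497; z–s: (142 + 18)/973 = 0.1644.
Expected DCO frequency = 0.2497 × 0.1644 ≈ 0.04105; observed = 18/973 ≈ 0.01850.
Coefficient of coincidence = 0.01850/0.04105 ≈ 0.45.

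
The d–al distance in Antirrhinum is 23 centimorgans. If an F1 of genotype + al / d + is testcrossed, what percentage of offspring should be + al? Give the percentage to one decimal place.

38.5%

A map distance of 23 centimorgans corresponds to a recombination frequency of 0.230.
The F1 is + al / d +, so + al is a parental gamete class with expected frequency (1 − r)/2 = 0.770/2 = 0.3850.
That is 0.3850 = 38.5% of the progeny.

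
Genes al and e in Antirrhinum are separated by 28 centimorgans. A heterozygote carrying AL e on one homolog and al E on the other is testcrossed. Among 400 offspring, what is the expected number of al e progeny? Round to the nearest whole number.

A map distance of 28 centimorgans corresponds to a recombination frequency of 0.280.
The F1 is AL e / al E, so al e is a recombinant gamete class with expected frequency r/2 = 0.280/2 = 0.1400.
Expected number = 0.1400 × 400 = 56.00 ≈ 56.

56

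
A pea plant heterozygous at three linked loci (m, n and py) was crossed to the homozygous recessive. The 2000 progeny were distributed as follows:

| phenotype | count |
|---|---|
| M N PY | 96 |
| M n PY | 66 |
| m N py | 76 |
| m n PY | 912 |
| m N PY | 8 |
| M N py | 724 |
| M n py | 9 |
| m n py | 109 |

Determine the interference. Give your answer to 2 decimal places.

0.04

The two most frequent reciprocal classes, M N py and m n PY, are the parental types, so the F1 was M N py / m n PY.
The two rarest classes, M n py and m N PY, are the double crossovers. Comparing them with the parentals, only the n allele has switched, so n is the middle locus and the order is py – n – m.
py–n: (205 + 17)/2000 = 0.1110; n–m: (142 + 17)/2000 = 0.0795.
Expected DCO frequency = 0.1110 × 0.0795 ≈ 0.00882; observed = 17/2000 ≈ 0.00850.
Coefficient of coincidence = 0.00850/0.00882 ≈ 0.96; interference = 1 − 0.96 = 0.04.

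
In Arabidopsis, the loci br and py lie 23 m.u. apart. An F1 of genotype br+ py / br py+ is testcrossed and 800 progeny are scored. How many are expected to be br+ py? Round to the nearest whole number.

A map distance of 23 m.u. corresponds to a recombination frequency of 0.230.
The F1 is br+ py / br py+, so br+ py is a parental gamete class with expected frequency (1 − r)/2 = 0.770/2 = 0.3850.
Expected number = 0.3850 × 800 = 308.00 ≈ 308.

308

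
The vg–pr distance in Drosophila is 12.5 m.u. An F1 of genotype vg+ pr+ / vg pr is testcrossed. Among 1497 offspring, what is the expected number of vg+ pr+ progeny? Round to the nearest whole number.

A map distance of 12.5 m.u. corresponds to a recombination frequency of 0.125.
The F1 is vg+ pr+ / vg pr, so vg+ pr+ is a parental gamete class with expected frequency (1 − r)/2 = 0.875/2 = 0.4375.
Expected number = 0.4375 × 1497 = 654.94 ≈ 655.

655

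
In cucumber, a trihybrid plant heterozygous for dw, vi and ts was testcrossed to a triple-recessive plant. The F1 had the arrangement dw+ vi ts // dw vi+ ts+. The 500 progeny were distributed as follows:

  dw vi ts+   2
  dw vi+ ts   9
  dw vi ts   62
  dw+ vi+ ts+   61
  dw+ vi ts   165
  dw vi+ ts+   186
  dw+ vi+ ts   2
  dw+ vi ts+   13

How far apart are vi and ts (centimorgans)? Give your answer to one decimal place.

The two rarest classes, dw+ vi+ ts and dw vi ts+, are the double crossovers. Comparing them with the parentals, only the vi allele has switched, so vi is the middle locus and the order is dw – vi – ts.
Crossovers in the vi–ts interval produce the single-crossover classes dw+ vi ts+ and dw vi+ ts (13 + 9 = 22) plus the double crossovers (4).
RF(vi–ts) = (22 + 4) / 500 = 26/500 = 0.0520 → 5.2 centimorgans.

5.2 centimorgans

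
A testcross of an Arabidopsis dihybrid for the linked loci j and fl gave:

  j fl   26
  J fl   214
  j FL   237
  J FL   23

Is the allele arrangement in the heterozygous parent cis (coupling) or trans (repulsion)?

trans

The two most frequent classes are J fl (214) and j FL (237); these are the parental (non-recombinant) types.
So the F1 carried J fl on one chromosome and j FL on the other — the recessive alleles are on opposite chromosomes (trans / repulsion).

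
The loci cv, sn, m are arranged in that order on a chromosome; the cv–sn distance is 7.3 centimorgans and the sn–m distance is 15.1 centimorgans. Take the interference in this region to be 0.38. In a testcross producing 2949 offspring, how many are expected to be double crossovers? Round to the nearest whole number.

20

Map distances give recombination frequencies of 0.073 and 0.151 for the two intervals.
With interference 0.38 (so coincidence = 0.62), expected double-crossover frequency = 0.073 × 0.151 × 0.62 = 0.00683.
Expected number = 0.00683 × 2949 = 20.15 ≈ 20.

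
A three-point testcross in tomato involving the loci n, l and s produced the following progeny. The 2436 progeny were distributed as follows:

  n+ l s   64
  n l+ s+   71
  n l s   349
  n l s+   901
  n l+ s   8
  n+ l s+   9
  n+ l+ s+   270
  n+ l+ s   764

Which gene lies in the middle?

The two most frequent reciprocal classes, n+ l+ s and n l s+, are the parental types, so the F1 was n+ l+ s / n l s+.
The two rarest classes, n l+ s and n+ l s+, are the double crossovers. Comparing them with the parentals, only the n allele has switched, so n is the middle locus and the order is s – n – l.

n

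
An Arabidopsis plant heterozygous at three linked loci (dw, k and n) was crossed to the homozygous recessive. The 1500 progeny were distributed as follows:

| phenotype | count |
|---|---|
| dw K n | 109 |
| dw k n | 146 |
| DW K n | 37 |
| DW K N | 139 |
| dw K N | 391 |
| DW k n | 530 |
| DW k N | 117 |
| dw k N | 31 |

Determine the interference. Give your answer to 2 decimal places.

The two most frequent reciprocal classes, dw K N and DW k n, are the parental types, so the F1 was dw K N / DW k n.
The two rarest classes, dw k N and DW K n, are the double crossovers. Comparing them with the parentals, only the k allele has switched, so k is the middle locus and the order is n – k – dw.
n–k: (226 + 68)/1500 = 0.1960; k–dw: (285 + 68)/1500 = 0.2353.
Expected DCO frequency = 0.1960 × 0.2353 ≈ 0.04612; observed = 68/1500 ≈ 0.04533.
Coefficient of coincidence = 0.04533/0.04612 ≈ 0.98; interference = 1 − 0.98 = 0.02.

0.02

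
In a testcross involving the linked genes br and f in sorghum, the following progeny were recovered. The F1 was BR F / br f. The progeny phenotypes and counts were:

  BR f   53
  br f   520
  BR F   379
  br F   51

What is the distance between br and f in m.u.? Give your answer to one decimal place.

10.4 m.u.

The recombinant classes are BR f and br F: 53 + 51 = 104.
Recombination frequency = 104/1003 = 0.1037 ≈ 10.4%, i.e. 10.4 m.u.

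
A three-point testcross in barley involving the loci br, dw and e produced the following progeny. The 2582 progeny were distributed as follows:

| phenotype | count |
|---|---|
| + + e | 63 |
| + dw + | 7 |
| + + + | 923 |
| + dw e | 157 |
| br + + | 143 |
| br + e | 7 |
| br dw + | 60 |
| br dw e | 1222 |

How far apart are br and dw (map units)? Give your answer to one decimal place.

12.2 map units

The two most frequent reciprocal classes, + + + and br dw e, are the parental types, so the F1 was + + + / br dw e.
The two rarest classes, + dw + and br + e, are the double crossovers. Comparing them with the parentals, only the dw allele has switched, so dw is the middle locus and the order is br – dw – e.
Crossovers in the br–dw interval produce the single-crossover classes br + + and + dw e (143 + 157 = 300) plus the double crossovers (14).
RF(br–dw) = (300 + 14) / 2582 = 314/2582 = 0.1216 → 12.2 map units.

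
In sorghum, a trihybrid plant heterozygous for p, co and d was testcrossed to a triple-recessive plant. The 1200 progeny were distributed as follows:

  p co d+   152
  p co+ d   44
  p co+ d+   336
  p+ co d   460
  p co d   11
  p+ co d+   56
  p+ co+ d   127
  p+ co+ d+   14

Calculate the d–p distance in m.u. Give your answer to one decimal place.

The two most frequent reciprocal classes, p+ co d and p co+ d+, are the parental types, so the F1 was p+ co d / p co+ d+.
The two rarest classes, p co d and p+ co+ d+, are the double crossovers. Comparing them with the parentals, only the p allele has switched, so p is the middle locus and the order is co – p – d.
Crossovers in the p–d interval produce the single-crossover classes p+ co d+ and p co+ d (56 + 44 = 100) plus the double crossovers (25).
RF(p–d) = (100 + 25) / 1200 = 125/1200 = 0.1042 → 10.4 m.u.

10.4 m.u.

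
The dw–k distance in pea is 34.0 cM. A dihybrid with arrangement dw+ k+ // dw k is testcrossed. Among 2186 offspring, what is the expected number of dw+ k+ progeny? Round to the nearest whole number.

721

A map distance of 34.0 cM corresponds to a recombination frequency of 0.340.
The F1 is dw+ k+ / dw k, so dw+ k+ is a parental gamete class with expected frequency (1 − r)/2 = 0.660/2 = 0.3300.
Expected number = 0.3300 × 2186 = 721.38 ≈ 721.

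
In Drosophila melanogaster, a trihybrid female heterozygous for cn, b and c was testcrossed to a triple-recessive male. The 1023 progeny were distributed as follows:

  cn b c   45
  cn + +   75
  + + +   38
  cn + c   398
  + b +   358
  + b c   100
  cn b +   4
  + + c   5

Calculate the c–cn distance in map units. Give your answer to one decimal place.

18.0 map units

The two most frequent reciprocal classes, + b + and cn + c, are the parental types, so the F1 was + b + / cn + c.
The two rarest classes, cn b + and + + c, are the double crossovers. Comparing them with the parentals, only the cn allele has switched, so cn is the middle locus and the order is c – cn – b.
Crossovers in the c–cn interval produce the single-crossover classes + b c and cn + + (100 + 75 = 175) plus the double crossovers (9).
RF(c–cn) = (175 + 9) / 1023 = 184/1023 = 0.1799 → 18.0 map units.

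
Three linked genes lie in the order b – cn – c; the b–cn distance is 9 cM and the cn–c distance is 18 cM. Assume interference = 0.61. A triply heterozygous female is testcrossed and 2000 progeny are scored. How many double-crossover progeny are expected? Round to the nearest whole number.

13

Map distances give recombination frequencies of 0.090 and 0.180 for the two intervals.
With interference 0.61 (so coincidence = 0.39), expected double-crossover frequency = 0.090 × 0.180 × 0.39 = 0.00632.
Expected number = 0.00632 × 2000 = 12.64 ≈ 13.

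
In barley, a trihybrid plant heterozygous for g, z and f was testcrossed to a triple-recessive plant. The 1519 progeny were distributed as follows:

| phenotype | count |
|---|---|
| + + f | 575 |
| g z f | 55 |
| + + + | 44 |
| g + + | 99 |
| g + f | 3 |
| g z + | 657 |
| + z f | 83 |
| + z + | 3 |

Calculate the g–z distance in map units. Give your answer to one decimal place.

12.4 map units

The two most frequent reciprocal classes, g z + and + + f, are the parental types, so the F1 was g z + / + + f.
The two rarest classes, + z + and g + f, are the double crossovers. Comparing them with the parentals, only the g allele has switched, so g is the middle locus and the order is z – g – f.
Crossovers in the z–g interval produce the single-crossover classes g + + and + z f (99 + 83 = 182) plus the double crossovers (6).
RF(z–g) = (182 + 6) / 1519 = 188/1519 = 0.1238 → 12.4 map units.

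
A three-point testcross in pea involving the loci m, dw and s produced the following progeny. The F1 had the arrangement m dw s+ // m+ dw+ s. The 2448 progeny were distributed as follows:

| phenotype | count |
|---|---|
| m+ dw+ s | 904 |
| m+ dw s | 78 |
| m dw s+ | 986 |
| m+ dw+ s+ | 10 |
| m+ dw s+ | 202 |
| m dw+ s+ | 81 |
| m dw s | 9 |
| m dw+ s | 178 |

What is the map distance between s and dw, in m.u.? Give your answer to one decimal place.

The two rarest classes, m dw s and m+ dw+ s+, are the double crossovers. Comparing them with the parentals, only the s allele has switched, so s is the middle locus and the order is dw – s – m.
Crossovers in the dw–s interval produce the single-crossover classes m dw+ s+ and m+ dw s (81 + 78 = 159) plus the double crossovers (19).
RF(dw–s) = (159 + 19) / 2448 = 178/2448 = 0.0727 → 7.3 m.u.

7.3 m.u.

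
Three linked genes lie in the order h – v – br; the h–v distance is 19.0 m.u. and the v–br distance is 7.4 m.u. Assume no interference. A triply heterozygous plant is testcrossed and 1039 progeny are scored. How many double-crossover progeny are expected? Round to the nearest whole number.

15

Map distances give recombination frequencies of 0.190 and 0.074 for the two intervals.
With no interference, expected double-crossover frequency = 0.190 × 0.074 = 0.01406.
Expected number = 0.01406 × 1039 = 14.61 ≈ 15.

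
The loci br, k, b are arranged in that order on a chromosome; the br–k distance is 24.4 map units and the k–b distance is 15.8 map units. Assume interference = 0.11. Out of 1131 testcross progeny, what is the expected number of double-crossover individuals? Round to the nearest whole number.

Map distances give recombination frequencies of 0.244 and 0.158 for the two intervals.
With interference 0.11 (so coincidence = 0.89), expected double-crossover frequency = 0.244 × 0.158 × 0.89 = 0.03431.
Expected number = 0.03431 × 1131 = 38.81 ≈ 39.

39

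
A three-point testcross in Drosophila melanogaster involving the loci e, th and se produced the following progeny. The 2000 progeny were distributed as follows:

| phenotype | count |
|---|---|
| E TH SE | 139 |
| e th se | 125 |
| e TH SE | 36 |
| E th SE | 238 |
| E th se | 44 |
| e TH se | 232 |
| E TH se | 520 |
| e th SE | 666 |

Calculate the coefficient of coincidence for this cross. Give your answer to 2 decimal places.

0.85

The two most frequent reciprocal classes, e th SE and E TH se, are the parental types, so the F1 was e th SE / E TH se.
The two rarest classes, e TH SE and E th se, are the double crossovers. Comparing them with the parentals, only the th allele has switched, so th is the middle locus and the order is e – th – se.
e–th: (470 + 80)/2000 = 0.2750; th–se: (264 + 80)/2000 = 0.1720.
Expected DCO frequency = 0.2750 × 0.1720 ≈ 0.04730; observed = 80/2000 ≈ 0.04000.
Coefficient of coincidence = 0.04000/0.04730 ≈ 0.85.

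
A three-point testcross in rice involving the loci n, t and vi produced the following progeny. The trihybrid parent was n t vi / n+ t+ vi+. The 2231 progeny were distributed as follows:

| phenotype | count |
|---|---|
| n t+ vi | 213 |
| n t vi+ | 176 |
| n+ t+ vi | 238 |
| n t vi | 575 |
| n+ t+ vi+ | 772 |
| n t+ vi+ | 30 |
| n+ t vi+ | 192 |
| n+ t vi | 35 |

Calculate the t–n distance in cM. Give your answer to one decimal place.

21.1 cM

The two rarest classes, n+ t vi and n t+ vi+, are the double crossovers. Comparing them with the parentals, only the n allele has switched, so n is the middle locus and the order is vi – n – t.
Crossovers in the n–t interval produce the single-crossover classes n t+ vi and n+ t vi+ (213 + 192 = 405) plus the double crossovers (65).
RF(n–t) = (405 + 65) / 2231 = 470/2231 = 0.2107 → 21.1 cM.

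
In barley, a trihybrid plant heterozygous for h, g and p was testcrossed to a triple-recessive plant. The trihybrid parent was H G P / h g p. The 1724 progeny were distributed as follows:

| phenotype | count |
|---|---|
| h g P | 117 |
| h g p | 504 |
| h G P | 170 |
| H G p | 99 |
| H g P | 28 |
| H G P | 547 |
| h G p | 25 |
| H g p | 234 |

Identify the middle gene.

g

The two rarest classes, H g P and h G p, are the double crossovers. Comparing them with the parentals, only the g allele has switched, so g is the middle locus and the order is h – g – p.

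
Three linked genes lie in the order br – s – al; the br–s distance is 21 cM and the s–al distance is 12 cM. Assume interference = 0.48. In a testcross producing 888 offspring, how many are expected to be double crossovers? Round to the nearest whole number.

12

Map distances give recombination frequencies of 0.210 and 0.120 for the two intervals.
With interference 0.48 (so coincidence = 0.52), expected double-crossover frequency = 0.210 × 0.120 × 0.52 = 0.01310.
Expected number = 0.01310 × 888 = 11.64 ≈ 12.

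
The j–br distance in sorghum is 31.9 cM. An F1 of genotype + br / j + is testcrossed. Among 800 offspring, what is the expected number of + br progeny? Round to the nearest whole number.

272

A map distance of 31.9 cM corresponds to a recombination frequency of 0.319.
The F1 is + br / j +, so + br is a parental gamete class with expected frequency (1 − r)/2 = 0.681/2 = 0.3405.
Expected number = 0.3405 × 800 = 272.40 ≈ 272.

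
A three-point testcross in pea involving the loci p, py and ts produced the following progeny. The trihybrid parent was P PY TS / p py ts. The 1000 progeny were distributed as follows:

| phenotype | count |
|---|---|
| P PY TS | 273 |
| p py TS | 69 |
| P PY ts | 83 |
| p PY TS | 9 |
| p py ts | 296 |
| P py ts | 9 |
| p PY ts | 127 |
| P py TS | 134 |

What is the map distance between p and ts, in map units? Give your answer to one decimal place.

The two rarest classes, p PY TS and P py ts, are the double crossovers. Comparing them with the parentals, only the p allele has switched, so p is the middle locus and the order is ts – p – py.
Crossovers in the ts–p interval produce the single-crossover classes P PY ts and p py TS (83 + 69 = 152) plus the double crossovers (18).
RF(ts–p) = (152 + 18) / 1000 = 170/1000 = 0.1700 → 17.0 map units.

17.0 map units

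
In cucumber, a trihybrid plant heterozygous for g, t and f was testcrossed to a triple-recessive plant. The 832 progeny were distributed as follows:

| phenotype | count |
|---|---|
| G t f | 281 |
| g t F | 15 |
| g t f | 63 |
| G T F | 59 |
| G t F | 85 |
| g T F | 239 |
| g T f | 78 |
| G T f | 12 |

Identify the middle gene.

The two most frequent reciprocal classes, G t f and g T F, are the parental types, so the F1 was G t f / g T F.
The two rarest classes, G T f and g t F, are the double crossovers. Comparing them with the parentals, only the t allele has switched, so t is the middle locus and the order is f – t – g.

t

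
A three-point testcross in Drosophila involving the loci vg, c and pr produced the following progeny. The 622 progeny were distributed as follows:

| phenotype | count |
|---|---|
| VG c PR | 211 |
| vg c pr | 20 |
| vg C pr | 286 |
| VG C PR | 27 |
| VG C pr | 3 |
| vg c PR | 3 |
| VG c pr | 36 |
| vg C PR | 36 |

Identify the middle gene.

vg

The two most frequent reciprocal classes, VG c PR and vg C pr, are the parental types, so the F1 was VG c PR / vg C pr.
The two rarest classes, vg c PR and VG C pr, are the double crossovers. Comparing them with the parentals, only the vg allele has switched, so vg is the middle locus and the order is pr – vg – c.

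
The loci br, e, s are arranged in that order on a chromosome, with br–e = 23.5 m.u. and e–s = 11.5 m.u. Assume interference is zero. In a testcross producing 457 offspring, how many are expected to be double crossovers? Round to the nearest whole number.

12

Map distances give recombination frequencies of 0.235 and 0.115 for the two intervals.
With no interference, expected double-crossover frequency = 0.235 × 0.115 = 0.02703.
Expected number = 0.02703 × 457 = 12.35 ≈ 12.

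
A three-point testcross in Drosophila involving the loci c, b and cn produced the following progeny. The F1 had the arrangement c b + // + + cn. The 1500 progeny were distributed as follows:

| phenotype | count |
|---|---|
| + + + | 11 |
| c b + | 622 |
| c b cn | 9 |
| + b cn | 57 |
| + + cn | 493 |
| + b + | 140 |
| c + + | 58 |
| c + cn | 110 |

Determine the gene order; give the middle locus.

cn

The two rarest classes, c b cn and + + +, are the double crossovers. Comparing them with the parentals, only the cn allele has switched, so cn is the middle locus and the order is c – cn – b.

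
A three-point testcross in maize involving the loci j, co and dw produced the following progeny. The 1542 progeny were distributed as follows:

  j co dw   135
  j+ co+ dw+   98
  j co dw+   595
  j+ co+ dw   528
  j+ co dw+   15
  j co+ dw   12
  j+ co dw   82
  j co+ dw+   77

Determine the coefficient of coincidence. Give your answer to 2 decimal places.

The two most frequent reciprocal classes, j+ co+ dw and j co dw+, are the parental types, so the F1 was j+ co+ dw / j co dw+.
The two rarest classes, j co+ dw and j+ co dw+, are the double crossovers. Comparing them with the parentals, only the j allele has switched, so j is the middle locus and the order is co – j – dw.
co–j: (159 + 27)/1542 = 0.1206; j–dw: (233 + 27)/1542 = 0.1686.
Expected DCO frequency = 0.1206 × 0.1686 ≈ 0.02033; observed = 27/1542 ≈ 0.01751.
Coefficient of coincidence = 0.01751/0.02033 ≈ 0.86.

0.86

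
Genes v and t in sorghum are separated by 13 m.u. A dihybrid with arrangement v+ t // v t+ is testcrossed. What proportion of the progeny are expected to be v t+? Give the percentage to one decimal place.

43.5%

A map distance of 13 m.u. corresponds to a recombination frequency of 0.130.
The F1 is v+ t / v t+, so v t+ is a parental gamete class with expected frequency (1 − r)/2 = 0.870/2 = 0.4350.
That is 0.4350 = 43.5% of the progeny.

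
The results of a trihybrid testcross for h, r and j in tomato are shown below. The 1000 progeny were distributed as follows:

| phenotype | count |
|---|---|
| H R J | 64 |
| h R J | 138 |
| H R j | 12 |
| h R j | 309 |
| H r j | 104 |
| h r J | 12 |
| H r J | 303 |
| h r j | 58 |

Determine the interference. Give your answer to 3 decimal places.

The two most frequent reciprocal classes, H r J and h R j, are the parental types, so the F1 was H r J / h R j.
The two rarest classes, h r J and H R j, are the double crossovers. Comparing them with the parentals, only the h allele has switched, so h is the middle locus and the order is j – h – r.
j–h: (242 + 24)/1000 = 0.2660; h–r: (122 + 24)/1000 = 0.1460.
Expected DCO frequency = 0.2660 × 0.1460 ≈ 0.03884; observed = 24/1000 ≈ 0.02400.
Coefficient of coincidence = 0.02400/0.03884 ≈ 0.618; interference = 1 − 0.618 = 0.382.

0.382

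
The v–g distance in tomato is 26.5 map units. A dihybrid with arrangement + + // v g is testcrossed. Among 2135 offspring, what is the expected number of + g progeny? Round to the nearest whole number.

A map distance of 26.5 map units corresponds to a recombination frequency of 0.265.
The F1 is + + / v g, so + g is a recombinant gamete class with expected frequency r/2 = 0.265/2 = 0.1325.
Expected number = 0.1325 × 2135 = 282.89 ≈ 283.

283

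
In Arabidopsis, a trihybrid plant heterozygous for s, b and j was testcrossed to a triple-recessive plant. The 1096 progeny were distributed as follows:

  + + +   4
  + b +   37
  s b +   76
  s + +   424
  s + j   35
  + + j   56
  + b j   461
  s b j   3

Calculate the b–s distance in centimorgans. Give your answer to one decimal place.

12.7 centimorgans

The two most frequent reciprocal classes, s + + and + b j, are the parental types, so the F1 was s + + / + b j.
The two rarest classes, + + + and s b j, are the double crossovers. Comparing them with the parentals, only the s allele has switched, so s is the middle locus and the order is j – s – b.
Crossovers in the s–b interval produce the single-crossover classes s b + and + + j (76 + 56 = 132) plus the double crossovers (7).
RF(s–b) = (132 + 7) / 1096 = 139/1096 = 0.1268 → 12.7 centimorgans.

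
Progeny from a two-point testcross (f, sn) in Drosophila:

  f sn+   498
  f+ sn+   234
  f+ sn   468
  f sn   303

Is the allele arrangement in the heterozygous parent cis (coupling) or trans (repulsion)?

The two most frequent classes are f+ sn (468) and f sn+ (498); these are the parental (non-recombinant) types.
So the F1 carried f+ sn on one chromosome and f sn+ on the other — the recessive alleles are on opposite chromosomes (trans / repulsion).

trans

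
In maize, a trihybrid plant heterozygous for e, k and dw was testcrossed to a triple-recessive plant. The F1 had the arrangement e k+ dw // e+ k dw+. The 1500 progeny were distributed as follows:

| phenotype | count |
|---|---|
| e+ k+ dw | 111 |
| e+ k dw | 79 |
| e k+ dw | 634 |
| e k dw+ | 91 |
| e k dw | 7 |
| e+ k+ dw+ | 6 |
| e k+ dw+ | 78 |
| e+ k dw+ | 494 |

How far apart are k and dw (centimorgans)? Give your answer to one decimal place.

11.3 centimorgans

The two rarest classes, e k dw and e+ k+ dw+, are the double crossovers. Comparing them with the parentals, only the k allele has switched, so k is the middle locus and the order is e – k – dw.
Crossovers in the k–dw interval produce the single-crossover classes e k+ dw+ and e+ k dw (78 + 79 = 157) plus the double crossovers (13).
RF(k–dw) = (157 + 13) / 1500 = 170/1500 = 0.1133 → 11.3 centimorgans.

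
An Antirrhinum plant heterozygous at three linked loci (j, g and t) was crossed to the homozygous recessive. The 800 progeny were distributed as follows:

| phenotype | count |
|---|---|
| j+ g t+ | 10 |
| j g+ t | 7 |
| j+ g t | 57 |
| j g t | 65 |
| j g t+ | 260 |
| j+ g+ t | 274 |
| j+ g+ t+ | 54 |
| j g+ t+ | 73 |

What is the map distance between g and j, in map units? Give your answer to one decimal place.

18.4 map units

The two most frequent reciprocal classes, j g t+ and j+ g+ t, are the parental types, so the F1 was j g t+ / j+ g+ t.
The two rarest classes, j+ g t+ and j g+ t, are the double crossovers. Comparing them with the parentals, only the j allele has switched, so j is the middle locus and the order is g – j – t.
Crossovers in the g–j interval produce the single-crossover classes j g+ t+ and j+ g t (73 + 57 = 130) plus the double crossovers (17).
RF(g–j) = (130 + 17) / 800 = 147/800 = 0.1837 → 18.4 map units.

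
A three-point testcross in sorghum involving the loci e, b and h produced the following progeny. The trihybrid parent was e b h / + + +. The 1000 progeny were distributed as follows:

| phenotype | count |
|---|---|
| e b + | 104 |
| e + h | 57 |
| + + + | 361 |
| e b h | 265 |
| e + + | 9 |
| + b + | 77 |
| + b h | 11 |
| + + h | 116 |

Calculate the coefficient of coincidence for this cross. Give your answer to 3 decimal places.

The two rarest classes, + b h and e + +, are the double crossovers. Comparing them with the parentals, only the e allele has switched, so e is the middle locus and the order is b – e – h.
b–e: (134 + 20)/1000 = 0.1540; e–h: (220 + 20)/1000 = 0.2400.
Expected DCO frequency = 0.1540 × 0.2400 ≈ 0.03696; observed = 20/1000 ≈ 0.02000.
Coefficient of coincidence = 0.02000/0.03696 ≈ 0.541.

0.541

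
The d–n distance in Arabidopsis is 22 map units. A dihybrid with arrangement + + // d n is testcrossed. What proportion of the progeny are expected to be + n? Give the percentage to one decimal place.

A map distance of 22 map units corresponds to a recombination frequency of 0.220.
The F1 is + + / d n, so + n is a recombinant gamete class with expected frequency r/2 = 0.220/2 = 0.1100.
That is 0.1100 = 11.0% of the progeny.

11.0%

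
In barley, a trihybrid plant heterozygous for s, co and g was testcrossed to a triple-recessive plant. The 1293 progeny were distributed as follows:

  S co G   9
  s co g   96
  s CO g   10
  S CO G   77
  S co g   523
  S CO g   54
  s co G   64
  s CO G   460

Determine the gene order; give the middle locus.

g

The two most frequent reciprocal classes, S co g and s CO G, are the parental types, so the F1 was S co g / s CO G.
The two rarest classes, S co G and s CO g, are the double crossovers. Comparing them with the parentals, only the g allele has switched, so g is the middle locus and the order is co – g – s.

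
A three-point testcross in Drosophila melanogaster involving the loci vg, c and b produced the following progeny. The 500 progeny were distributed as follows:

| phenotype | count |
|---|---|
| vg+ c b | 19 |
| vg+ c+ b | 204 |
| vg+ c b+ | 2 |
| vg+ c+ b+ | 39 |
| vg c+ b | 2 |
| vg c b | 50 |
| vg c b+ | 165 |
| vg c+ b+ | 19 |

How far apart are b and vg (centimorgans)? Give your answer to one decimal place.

The two most frequent reciprocal classes, vg c b+ and vg+ c+ b, are the parental types, so the F1 was vg c b+ / vg+ c+ b.
The two rarest classes, vg+ c b+ and vg c+ b, are the double crossovers. Comparing them with the parentals, only the vg allele has switched, so vg is the middle locus and the order is c – vg – b.
Crossovers in the vg–b interval produce the single-crossover classes vg c b and vg+ c+ b+ (50 + 39 = 89) plus the double crossovers (4).
RF(vg–b) = (89 + 4) / 500 = 93/500 = 0.1860 → 18.6 centimorgans.

18.6 centimorgans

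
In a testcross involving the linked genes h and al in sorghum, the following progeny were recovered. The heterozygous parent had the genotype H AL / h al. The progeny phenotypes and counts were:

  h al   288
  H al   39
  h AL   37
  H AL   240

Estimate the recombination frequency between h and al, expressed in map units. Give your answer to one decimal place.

The recombinant classes are H al and h AL: 39 + 37 = 76.
Recombination frequency = 76/604 = 0.1258 ≈ 12.6%, i.e. 12.6 map units.

12.6 map units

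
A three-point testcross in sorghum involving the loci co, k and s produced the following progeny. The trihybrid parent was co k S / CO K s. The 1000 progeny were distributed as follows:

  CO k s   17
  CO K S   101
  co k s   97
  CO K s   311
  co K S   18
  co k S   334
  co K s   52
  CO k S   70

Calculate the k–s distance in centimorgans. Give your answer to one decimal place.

23.3 centimorgans

The two rarest classes, co K S and CO k s, are the double crossovers. Comparing them with the parentals, only the k allele has switched, so k is the middle locus and the order is co – k – s.
Crossovers in the k–s interval produce the single-crossover classes co k s and CO K S (97 + 101 = 198) plus the double crossovers (35).
RF(k–s) = (198 + 35) / 1000 = 233/1000 = 0.2330 → 23.3 centimorgans.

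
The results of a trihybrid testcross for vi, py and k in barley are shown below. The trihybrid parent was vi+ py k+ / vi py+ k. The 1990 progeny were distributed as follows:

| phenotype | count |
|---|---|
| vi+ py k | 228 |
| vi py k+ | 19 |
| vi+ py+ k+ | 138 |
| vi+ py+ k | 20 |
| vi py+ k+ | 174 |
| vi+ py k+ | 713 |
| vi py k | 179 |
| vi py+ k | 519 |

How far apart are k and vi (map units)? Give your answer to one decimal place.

The two rarest classes, vi py k+ and vi+ py+ k, are the double crossovers. Comparing them with the parentals, only the vi allele has switched, so vi is the middle locus and the order is k – vi – py.
Crossovers in the k–vi interval produce the single-crossover classes vi+ py k and vi py+ k+ (228 + 174 = 402) plus the double crossovers (39).
RF(k–vi) = (402 + 39) / 1990 = 441/1990 = 0.2216 → 22.2 map units.

22.2 map units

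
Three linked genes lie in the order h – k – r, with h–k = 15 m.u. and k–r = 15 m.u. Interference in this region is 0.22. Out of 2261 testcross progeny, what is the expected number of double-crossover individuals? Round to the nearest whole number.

Map distances give recombination frequencies of 0.150 and 0.150 for the two intervals.
With interference 0.22 (so coincidence = 0.78), expected double-crossover frequency = 0.150 × 0.150 × 0.78 = 0.01755.
Expected number = 0.01755 × 2261 = 39.68 ≈ 40.

40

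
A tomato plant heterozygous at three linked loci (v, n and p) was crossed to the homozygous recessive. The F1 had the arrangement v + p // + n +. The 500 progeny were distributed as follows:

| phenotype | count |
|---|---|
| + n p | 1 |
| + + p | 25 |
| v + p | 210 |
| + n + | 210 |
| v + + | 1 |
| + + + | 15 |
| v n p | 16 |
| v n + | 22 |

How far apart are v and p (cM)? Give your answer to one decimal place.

9.8 cM

The two rarest classes, v + + and + n p, are the double crossovers. Comparing them with the parentals, only the p allele has switched, so p is the middle locus and the order is v – p – n.
Crossovers in the v–p interval produce the single-crossover classes + + p and v n + (25 + 22 = 47) plus the double crossovers (2).
RF(v–p) = (47 + 2) / 500 = 49/500 = 0.0980 → 9.8 cM.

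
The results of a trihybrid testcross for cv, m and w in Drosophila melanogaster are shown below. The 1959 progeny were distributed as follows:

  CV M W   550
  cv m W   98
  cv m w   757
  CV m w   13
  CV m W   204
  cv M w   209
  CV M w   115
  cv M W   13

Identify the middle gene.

The two most frequent reciprocal classes, CV M W and cv m w, are the parental types, so the F1 was CV M W / cv m w.
The two rarest classes, cv M W and CV m w, are the double crossovers. Comparing them with the parentals, only the cv allele has switched, so cv is the middle locus and the order is m – cv – w.

cv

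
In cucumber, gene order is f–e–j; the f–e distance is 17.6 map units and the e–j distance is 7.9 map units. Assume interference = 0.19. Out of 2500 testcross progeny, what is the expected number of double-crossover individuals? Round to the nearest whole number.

Map distances give recombination frequencies of 0.176 and 0.079 for the two intervals.
With interference 0.19 (so coincidence = 0.81), expected double-crossover frequency = 0.176 × 0.079 × 0.81 = 0.01126.
Expected number = 0.01126 × 2500 = 28.16 ≈ 28.

28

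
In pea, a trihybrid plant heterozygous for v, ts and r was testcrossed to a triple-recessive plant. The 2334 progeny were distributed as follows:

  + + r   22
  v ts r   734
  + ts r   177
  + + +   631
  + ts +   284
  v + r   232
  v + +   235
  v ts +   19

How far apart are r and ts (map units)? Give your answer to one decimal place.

23.9 map units

The two most frequent reciprocal classes, v ts r and + + +, are the parental types, so the F1 was v ts r / + + +.
The two rarest classes, v ts + and + + r, are the double crossovers. Comparing them with the parentals, only the r allele has switched, so r is the middle locus and the order is v – r – ts.
Crossovers in the r–ts interval produce the single-crossover classes v + r and + ts + (232 + 284 = 516) plus the double crossovers (41).
RF(r–ts) = (516 + 41) / 2334 = 557/2334 = 0.2386 → 23.9 map units.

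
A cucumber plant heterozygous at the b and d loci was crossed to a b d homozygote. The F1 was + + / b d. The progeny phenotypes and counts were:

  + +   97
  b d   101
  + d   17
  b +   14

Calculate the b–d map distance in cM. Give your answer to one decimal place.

The recombinant classes are + d and b +: 17 + 14 = 31.
Recombination frequency = 31/229 = 0.1354 ≈ 13.5%, i.e. 13.5 cM.

13.5 cM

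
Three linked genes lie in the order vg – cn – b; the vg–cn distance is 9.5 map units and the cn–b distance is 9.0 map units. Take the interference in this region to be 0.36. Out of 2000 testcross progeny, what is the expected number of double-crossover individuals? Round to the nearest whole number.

Map distances give recombination frequencies of 0.095 and 0.090 for the two intervals.
With interference 0.36 (so coincidence = 0.64), expected double-crossover frequency = 0.095 × 0.090 × 0.64 = 0.00547.
Expected number = 0.00547 × 2000 = 10.94 ≈ 11.

11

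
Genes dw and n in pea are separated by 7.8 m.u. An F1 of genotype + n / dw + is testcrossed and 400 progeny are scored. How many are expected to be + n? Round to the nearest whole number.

A map distance of 7.8 m.u. corresponds to a recombination frequency of 0.078.
The F1 is + n / dw +, so + n is a parental gamete class with expected frequency (1 − r)/2 = 0.922/2 = 0.4610.
Expected number = 0.4610 × 400 = 184.40 ≈ 184.

184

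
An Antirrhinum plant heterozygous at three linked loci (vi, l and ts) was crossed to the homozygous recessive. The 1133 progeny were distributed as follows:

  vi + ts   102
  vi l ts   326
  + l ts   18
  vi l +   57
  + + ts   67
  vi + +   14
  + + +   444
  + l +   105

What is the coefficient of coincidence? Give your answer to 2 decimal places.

0.97

The two most frequent reciprocal classes, vi l ts and + + +, are the parental types, so the F1 was vi l ts / + + +.
The two rarest classes, + l ts and vi + +, are the double crossovers. Comparing them with the parentals, only the vi allele has switched, so vi is the middle locus and the order is l – vi – ts.
l–vi: (207 + 32)/1133 = 0.2109; vi–ts: (124 + 32)/1133 = 0.1377.
Expected DCO frequency = 0.2109 × 0.1377 ≈ 0.02904; observed = 32/1133 ≈ 0.02824.
Coefficient of coincidence = 0.02824/0.02904 ≈ 0.97.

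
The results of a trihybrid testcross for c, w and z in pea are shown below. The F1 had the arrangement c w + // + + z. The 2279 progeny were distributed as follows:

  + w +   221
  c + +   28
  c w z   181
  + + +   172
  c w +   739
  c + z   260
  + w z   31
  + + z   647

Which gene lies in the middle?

The two rarest classes, c + + and + w z, are the double crossovers. Comparing them with the parentals, only the w allele has switched, so w is the middle locus and the order is c – w – z.

w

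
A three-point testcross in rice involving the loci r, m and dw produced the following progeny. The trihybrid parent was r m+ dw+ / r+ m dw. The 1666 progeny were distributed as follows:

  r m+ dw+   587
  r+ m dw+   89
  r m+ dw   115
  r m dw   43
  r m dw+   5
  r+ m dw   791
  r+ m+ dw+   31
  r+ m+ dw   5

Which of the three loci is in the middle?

m

The two rarest classes, r m dw+ and r+ m+ dw, are the double crossovers. Comparing them with the parentals, only the m allele has switched, so m is the middle locus and the order is r – m – dw.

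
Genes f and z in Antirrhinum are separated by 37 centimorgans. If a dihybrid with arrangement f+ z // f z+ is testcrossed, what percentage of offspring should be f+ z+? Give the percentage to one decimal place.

A map distance of 37 centimorgans corresponds to a recombination frequency of 0.370.
The F1 is f+ z / f z+, so f+ z+ is a recombinant gamete class with expected frequency r/2 = 0.370/2 = 0.1850.
That is 0.1850 = 18.5% of the progeny.

18.5%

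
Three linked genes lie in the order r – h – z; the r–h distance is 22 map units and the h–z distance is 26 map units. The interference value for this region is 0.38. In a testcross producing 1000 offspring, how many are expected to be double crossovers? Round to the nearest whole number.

Map distances give recombination frequencies of 0.220 and 0.260 for the two intervals.
With interference 0.38 (so coincidence = 0.62), expected double-crossover frequency = 0.220 × 0.260 × 0.62 = 0.03546.
Expected number = 0.03546 × 1000 = 35.46 ≈ 35.

35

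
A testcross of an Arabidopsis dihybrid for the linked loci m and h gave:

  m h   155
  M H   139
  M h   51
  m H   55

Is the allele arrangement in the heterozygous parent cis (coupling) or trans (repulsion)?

cis

The two most frequent classes are M H (139) and m h (155); these are the parental (non-recombinant) types.
So the F1 carried M H on one chromosome and m h on the other — the recessive alleles are on the same chromosome (cis / coupling).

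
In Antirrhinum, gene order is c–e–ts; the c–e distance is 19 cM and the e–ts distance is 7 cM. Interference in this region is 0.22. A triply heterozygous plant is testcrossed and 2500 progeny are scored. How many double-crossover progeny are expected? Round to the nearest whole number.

26

Map distances give recombination frequencies of 0.190 and 0.070 for the two intervals.
With interference 0.22 (so coincidence = 0.78), expected double-crossover frequency = 0.190 × 0.070 × 0.78 = 0.01037.
Expected number = 0.01037 × 2500 = 25.94 ≈ 26.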